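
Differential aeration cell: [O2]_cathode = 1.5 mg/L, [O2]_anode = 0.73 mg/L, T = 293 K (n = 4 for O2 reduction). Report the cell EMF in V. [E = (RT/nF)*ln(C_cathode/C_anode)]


Apply the Nernst concentration-cell relation: E = (RT/nF)*ln(C_cathode/C_anode)
RT/nF = 8.314*293/(4*96485) = 0.00631187 V
ln(1.5/0.73) = 0.72018
E = 0.00631187 * 0.72018 = 0.00455 V

0.00455 V


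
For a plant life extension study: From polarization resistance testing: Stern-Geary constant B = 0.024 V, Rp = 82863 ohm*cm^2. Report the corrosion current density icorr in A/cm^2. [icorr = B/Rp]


Apply the Stern-Geary relation: icorr = B / Rp
icorr = 0.024 / 82863 = 2.896×10^-7 A/cm^2

2.896×10^-7 A/cm^2


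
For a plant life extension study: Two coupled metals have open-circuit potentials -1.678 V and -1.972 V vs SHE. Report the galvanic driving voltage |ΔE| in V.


Driving voltage is the absolute potential difference.
|ΔE| = |-1.678 − (-1.972)| = 0.294 V

0.294 V


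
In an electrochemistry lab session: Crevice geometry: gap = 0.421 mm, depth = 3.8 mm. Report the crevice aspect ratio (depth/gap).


Aspect ratio = depth / gap
Ratio = 3.8 / 0.421 = 9.0

9.0


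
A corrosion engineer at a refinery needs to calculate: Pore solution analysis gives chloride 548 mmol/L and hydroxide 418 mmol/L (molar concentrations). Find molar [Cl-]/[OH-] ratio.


Threshold parameter = [Cl-] / [OH-] (molar basis; both in mmol/L, so units cancel)
Ratio = 548 / 418 = 1.31

1.31


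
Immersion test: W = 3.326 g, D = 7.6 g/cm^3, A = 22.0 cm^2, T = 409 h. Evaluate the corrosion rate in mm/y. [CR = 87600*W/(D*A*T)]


Apply the mm/y weight-loss relation: CR = 87600 * W / (D * A * T)
Numerator: 87600 * 3.326 = 291357.6
Denominator: 7.6 * 22.0 * 409 = 68384.8
CR = 291357.6 / 68384.8 = 4.26056 mm/y

4.26056 mm/y


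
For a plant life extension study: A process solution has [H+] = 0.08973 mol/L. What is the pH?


pH = −log10[H+]
pH = −log10(0.08973) = 1.05

1.05


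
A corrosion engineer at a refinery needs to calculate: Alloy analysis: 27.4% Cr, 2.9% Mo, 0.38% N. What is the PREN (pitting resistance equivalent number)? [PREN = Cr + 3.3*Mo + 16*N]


Apply the PREN formula: PREN = Cr + 3.3*Mo + 16*N
PREN = 27.4 + 3.3*2.9 + 16*0.38
PREN = 27.4 + 9.57 + 6.08 = 43.05

43.05


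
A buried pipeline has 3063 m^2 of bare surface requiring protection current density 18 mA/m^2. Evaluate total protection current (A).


I = area * current density, then convert mA → A (÷1000)
I = 3063 * 18 / 1000 = 55.13 A

55.13 A


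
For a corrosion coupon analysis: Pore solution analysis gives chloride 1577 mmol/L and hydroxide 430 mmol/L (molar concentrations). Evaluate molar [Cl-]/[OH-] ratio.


Threshold parameter = [Cl-] / [OH-] (molar basis; both in mmol/L, so units cancel)
Ratio = 1577 / 430 = 3.67

3.67


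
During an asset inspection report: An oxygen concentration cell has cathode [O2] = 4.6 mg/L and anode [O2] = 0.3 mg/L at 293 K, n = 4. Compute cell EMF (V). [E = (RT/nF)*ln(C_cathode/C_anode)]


Apply the Nernst concentration-cell relation: E = (RT/nF)*ln(C_cathode/C_anode)
RT/nF = 8.314*293/(4*96485) = 0.00631187 V
ln(4.6/0.3) = 2.73003
E = 0.00631187 * 2.73003 = 0.01723 V

0.01723 V


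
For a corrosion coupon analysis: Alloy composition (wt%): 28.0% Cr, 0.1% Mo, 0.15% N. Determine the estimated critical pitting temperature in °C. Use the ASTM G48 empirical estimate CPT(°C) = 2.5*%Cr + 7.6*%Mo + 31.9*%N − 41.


Apply the ASTM G48 empirical CPT estimate: CPT(°C) = 2.5*%Cr + 7.6*%Mo + 31.9*%N − 41
2.5*28.0 = 70; 7.6*0.1 = 0.76; 31.9*0.15 = 4.785
CPT = 70 + 0.76 + 4.785 − 41 = 34.545 °C
Rounded to 0.1 °C: CPT ≈ 34.5 °C

34.5 °C


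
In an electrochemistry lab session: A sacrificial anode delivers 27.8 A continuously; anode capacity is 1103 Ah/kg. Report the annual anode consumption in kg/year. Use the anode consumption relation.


Annual consumption = current * hours per year / capacity
Rate = 27.8 * 8760 / 1103 = 220.8 kg/year

220.8 kg/year


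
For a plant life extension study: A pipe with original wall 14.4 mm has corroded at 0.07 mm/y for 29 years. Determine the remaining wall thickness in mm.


Remaining wall = original − CR × time
t = 14.4 − 0.07*29 = 14.4 − 2.03 = 12.37 mm

12.37 mm


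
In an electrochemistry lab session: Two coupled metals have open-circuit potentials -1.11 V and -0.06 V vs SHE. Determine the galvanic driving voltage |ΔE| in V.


Driving voltage is the absolute potential difference.
|ΔE| = |-1.11 − (-0.06)| = 1.05 V

1.05 V


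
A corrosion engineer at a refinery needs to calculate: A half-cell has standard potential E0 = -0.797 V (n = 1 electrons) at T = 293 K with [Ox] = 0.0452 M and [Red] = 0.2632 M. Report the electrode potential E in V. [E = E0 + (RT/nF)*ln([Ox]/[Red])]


Apply the Nernst equation: E = E0 + (RT/nF)*ln([Ox]/[Red])
Step 1: RT/nF = 8.314*293/(1*96485) = 0.02524747 V
Step 2: [Ox]/[Red] = 0.0452/0.2632 = 0.171733
Step 3: ln(0.171733) = -1.761814
Step 4: correction = 0.02524747 * -1.761814 = -0.044 V
E = -0.797 + -0.044 = -0.841 V

-0.841 V


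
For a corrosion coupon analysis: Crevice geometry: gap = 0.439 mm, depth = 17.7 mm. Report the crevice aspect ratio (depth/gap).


Aspect ratio = depth / gap
Ratio = 17.7 / 0.439 = 40.3

40.3


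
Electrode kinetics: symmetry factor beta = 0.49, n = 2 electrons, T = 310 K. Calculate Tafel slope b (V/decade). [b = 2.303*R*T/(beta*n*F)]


Apply the Tafel slope relation: b = 2.303*R*T/(beta*n*F)
Numerator: 2.303 * 8.314 * 310 = 5935.61
Denominator: 0.49 * 2 * 96485 = 94555.3
b = 5935.61 / 94555.3 = 0.063 V/decade

0.063 V/decade


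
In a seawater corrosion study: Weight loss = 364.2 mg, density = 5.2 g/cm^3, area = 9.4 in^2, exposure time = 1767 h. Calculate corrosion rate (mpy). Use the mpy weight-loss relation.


Apply the mpy weight-loss relation: CR = 534 * W / (D * A * T)
Numerator: 534 * 364.2 = 194482.8
Denominator: 5.2 * 9.4 * 1767 = 86370.96
CR = 194482.8 / 86370.96 = 2.2517 mpy

2.2517 mpy


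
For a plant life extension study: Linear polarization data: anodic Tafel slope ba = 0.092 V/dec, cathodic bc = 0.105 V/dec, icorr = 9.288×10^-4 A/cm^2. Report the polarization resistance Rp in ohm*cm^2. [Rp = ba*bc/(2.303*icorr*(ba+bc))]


Apply the Stern-Geary equation: Rp = ba*bc / (2.303*icorr*(ba+bc))
ba*bc = 0.092*0.105 = 0.00966
ba+bc = 0.197; 2.303*icorr*(ba+bc) = 2.303*9.288×10^-4*0.197 = 4.213882×10^-4
Rp = 0.00966 / 4.213882×10^-4 = 22.92 ohm*cm^2

22.92 ohm*cm^2


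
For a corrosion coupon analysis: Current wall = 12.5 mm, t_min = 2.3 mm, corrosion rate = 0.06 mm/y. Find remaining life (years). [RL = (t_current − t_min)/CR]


Apply the remaining-life relation: RL = (t_current − t_min) / CR
RL = (12.5 − 2.3) / 0.06 = 10.2 / 0.06 = 170.0 years

170.0 years


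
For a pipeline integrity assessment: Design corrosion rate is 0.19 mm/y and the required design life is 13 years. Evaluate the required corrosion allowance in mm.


Corrosion allowance = CR × design life
CA = 0.19 * 13 = 2.47 mm

2.47 mm


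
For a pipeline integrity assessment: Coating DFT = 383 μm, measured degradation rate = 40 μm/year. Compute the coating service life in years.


Service life = thickness / degradation rate
Life = 383 / 40 = 9.6 years

9.6 years


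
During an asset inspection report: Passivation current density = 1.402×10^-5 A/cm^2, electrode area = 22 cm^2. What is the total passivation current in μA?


I = i_pass * A, then convert A → μA (×10^6)
I = 1.402×10^-5 * 22 * 10^6 = 308.44 μA

308.44 μA


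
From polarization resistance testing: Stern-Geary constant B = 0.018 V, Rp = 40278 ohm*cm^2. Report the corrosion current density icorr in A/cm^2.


Apply the Stern-Geary relation: icorr = B / Rp
icorr = 0.018 / 40278 = 4.469×10^-7 A/cm^2

4.469×10^-7 A/cm^2


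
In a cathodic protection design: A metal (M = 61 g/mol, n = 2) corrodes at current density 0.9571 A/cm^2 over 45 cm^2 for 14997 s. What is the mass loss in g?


Apply Faraday's law: m = i*A*t*M / (n*F)
Total charge passed Q = i*A*t = 0.9571*45*14997 = 645913.2915 C
m = Q*M/(n*F) = 645913.2915*61/(2*96485) = 204.18 g

204.18 g


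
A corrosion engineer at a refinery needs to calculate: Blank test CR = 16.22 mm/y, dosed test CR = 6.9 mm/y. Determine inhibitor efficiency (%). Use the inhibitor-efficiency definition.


Apply the inhibitor-efficiency definition: IE = (CR_blank − CR_inh)/CR_blank × 100
IE = (16.22 − 6.9) / 16.22 × 100
IE = 9.32 / 16.22 × 100 = 57.5 %

57.5 %


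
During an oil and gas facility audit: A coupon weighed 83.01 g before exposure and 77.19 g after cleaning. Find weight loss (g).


Weight loss = initial − final
WL = 83.01 − 77.19 = 5.82 g

5.82 g


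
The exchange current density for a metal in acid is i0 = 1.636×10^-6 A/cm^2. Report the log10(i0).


i0 = 1.636×10^-6 A/cm^2
log10(i0) = -5.786

-5.786


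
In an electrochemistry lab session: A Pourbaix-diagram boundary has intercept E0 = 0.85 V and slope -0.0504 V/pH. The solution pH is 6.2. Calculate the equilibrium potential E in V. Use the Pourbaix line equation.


Apply the Pourbaix line equation: E = E0 + slope*pH
E = 0.85 + (-0.0504)*6.2 = 0.85 + (-0.31248) = 0.53752 V
Rounded to 4 decimal places: E = 0.5375 V

0.5375 V


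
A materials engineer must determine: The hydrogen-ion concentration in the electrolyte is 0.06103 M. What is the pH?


pH = −log10[H+]
pH = −log10(0.06103) = 1.21

1.21


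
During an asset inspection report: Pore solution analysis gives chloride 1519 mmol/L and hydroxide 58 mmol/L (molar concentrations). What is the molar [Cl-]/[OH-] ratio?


Threshold parameter = [Cl-] / [OH-] (molar basis; both in mmol/L, so units cancel)
Ratio = 1519 / 58 = 26.19

26.19


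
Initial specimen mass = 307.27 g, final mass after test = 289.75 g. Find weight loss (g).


Weight loss = initial − final
WL = 307.27 − 289.75 = 17.52 g

17.52 g


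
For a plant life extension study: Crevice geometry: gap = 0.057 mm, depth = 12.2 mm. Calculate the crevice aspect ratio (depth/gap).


Aspect ratio = depth / gap
Ratio = 12.2 / 0.057 = 214.0

214.0


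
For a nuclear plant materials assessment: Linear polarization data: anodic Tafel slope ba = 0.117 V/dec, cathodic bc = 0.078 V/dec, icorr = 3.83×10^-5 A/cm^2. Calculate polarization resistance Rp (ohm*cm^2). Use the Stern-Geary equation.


Apply the Stern-Geary equation: Rp = ba*bc / (2.303*icorr*(ba+bc))
ba*bc = 0.117*0.078 = 0.009126
ba+bc = 0.195; 2.303*icorr*(ba+bc) = 2.303*3.83×10^-5*0.195 = 1.7199956×10^-5
Rp = 0.009126 / 1.7199956×10^-5 = 530.6 ohm*cm^2

530.6 ohm*cm^2


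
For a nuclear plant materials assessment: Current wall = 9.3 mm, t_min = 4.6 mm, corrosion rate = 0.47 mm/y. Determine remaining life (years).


Apply the remaining-life relation: RL = (t_current − t_min) / CR
RL = (9.3 − 4.6) / 0.47 = 4.7 / 0.47 = 10.0 years

10.0 years


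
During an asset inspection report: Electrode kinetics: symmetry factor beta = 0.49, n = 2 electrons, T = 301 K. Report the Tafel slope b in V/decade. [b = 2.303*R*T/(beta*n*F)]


Apply the Tafel slope relation: b = 2.303*R*T/(beta*n*F)
Numerator: 2.303 * 8.314 * 301 = 5763.29
Denominator: 0.49 * 2 * 96485 = 94555.3
b = 5763.29 / 94555.3 = 0.061 V/decade

0.061 V/decade


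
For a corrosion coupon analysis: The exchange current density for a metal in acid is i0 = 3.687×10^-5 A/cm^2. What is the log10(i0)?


i0 = 3.687×10^-5 A/cm^2
log10(i0) = -4.433

-4.433


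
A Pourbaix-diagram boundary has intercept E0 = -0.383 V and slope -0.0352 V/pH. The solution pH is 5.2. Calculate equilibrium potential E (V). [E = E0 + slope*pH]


Apply the Pourbaix line equation: E = E0 + slope*pH
E = -0.383 + (-0.0352)*5.2 = -0.383 + (-0.18304) = -0.56604 V
Rounded to 4 decimal places: E = -0.5660 V

-0.5660 V


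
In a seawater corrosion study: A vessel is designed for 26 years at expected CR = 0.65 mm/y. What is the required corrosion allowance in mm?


Corrosion allowance = CR × design life
CA = 0.65 * 26 = 16.9 mm

16.9 mm


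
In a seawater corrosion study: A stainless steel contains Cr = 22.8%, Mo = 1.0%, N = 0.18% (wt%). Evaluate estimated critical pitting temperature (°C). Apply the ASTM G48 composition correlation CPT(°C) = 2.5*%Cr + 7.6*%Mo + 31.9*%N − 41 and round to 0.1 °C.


Apply the ASTM G48 empirical CPT estimate: CPT(°C) = 2.5*%Cr + 7.6*%Mo + 31.9*%N − 41
2.5*22.8 = 57; 7.6*1.0 = 7.6; 31.9*0.18 = 5.742
CPT = 57 + 7.6 + 5.742 − 41 = 29.342 °C
Rounded to 0.1 °C: CPT ≈ 29.3 °C

29.3 °C


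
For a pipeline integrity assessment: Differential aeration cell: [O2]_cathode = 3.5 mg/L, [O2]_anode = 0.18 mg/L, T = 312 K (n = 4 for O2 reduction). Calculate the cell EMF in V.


Apply the Nernst concentration-cell relation: E = (RT/nF)*ln(C_cathode/C_anode)
RT/nF = 8.314*312/(4*96485) = 0.00672117 V
ln(3.5/0.18) = 2.96756
E = 0.00672117 * 2.96756 = 0.01995 V

0.01995 V


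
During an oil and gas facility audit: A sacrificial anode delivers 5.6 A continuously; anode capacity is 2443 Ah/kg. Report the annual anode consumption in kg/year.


Annual consumption = current * hours per year / capacity
Rate = 5.6 * 8760 / 2443 = 20.1 kg/year

20.1 kg/year


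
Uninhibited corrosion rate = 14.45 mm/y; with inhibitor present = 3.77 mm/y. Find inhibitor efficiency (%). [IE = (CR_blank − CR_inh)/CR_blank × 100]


Apply the inhibitor-efficiency definition: IE = (CR_blank − CR_inh)/CR_blank × 100
IE = (14.45 − 3.77) / 14.45 × 100
IE = 10.68 / 14.45 × 100 = 73.9 %

73.9 %


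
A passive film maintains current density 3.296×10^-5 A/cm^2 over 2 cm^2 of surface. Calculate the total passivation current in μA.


I = i_pass * A, then convert A → μA (×10^6)
I = 3.296×10^-5 * 2 * 10^6 = 65.92 μA

65.92 μA


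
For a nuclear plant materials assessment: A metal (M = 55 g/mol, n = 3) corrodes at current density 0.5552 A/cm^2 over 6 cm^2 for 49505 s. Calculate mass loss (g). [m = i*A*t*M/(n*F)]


Apply Faraday's law: m = i*A*t*M / (n*F)
Total charge passed Q = i*A*t = 0.5552*6*49505 = 164911.056 C
m = Q*M/(n*F) = 164911.056*55/(3*96485) = 31.335 g

31.335 g


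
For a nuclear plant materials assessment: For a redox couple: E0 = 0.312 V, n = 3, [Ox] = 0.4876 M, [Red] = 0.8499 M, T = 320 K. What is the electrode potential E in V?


Apply the Nernst equation: E = E0 + (RT/nF)*ln([Ox]/[Red])
Step 1: RT/nF = 8.314*320/(3*96485) = 0.00919134 V
Step 2: [Ox]/[Red] = 0.4876/0.8499 = 0.573715
Step 3: ln(0.573715) = -0.555623
Step 4: correction = 0.00919134 * -0.555623 = -0.0051 V
E = 0.312 + -0.0051 = 0.3069 V

0.3069 V


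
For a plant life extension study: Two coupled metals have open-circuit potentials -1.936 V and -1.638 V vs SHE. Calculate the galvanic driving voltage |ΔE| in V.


Driving voltage is the absolute potential difference.
|ΔE| = |-1.936 − (-1.638)| = 0.298 V

0.298 V


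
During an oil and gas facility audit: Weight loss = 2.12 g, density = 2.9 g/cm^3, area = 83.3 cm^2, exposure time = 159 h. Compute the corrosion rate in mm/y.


Apply the mm/y weight-loss relation: CR = 87600 * W / (D * A * T)
Numerator: 87600 * 2.12 = 185712.0
Denominator: 2.9 * 83.3 * 159 = 38409.63
CR = 185712.0 / 38409.63 = 4.835 mm/y

4.835 mm/y


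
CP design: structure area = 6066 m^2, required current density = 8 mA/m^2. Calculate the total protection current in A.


I = area * current density, then convert mA → A (÷1000)
I = 6066 * 8 / 1000 = 48.53 A

48.53 A


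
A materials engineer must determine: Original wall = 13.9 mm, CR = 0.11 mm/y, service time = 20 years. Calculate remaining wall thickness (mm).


Remaining wall = original − CR × time
t = 13.9 − 0.11*20 = 13.9 − 2.2 = 11.7 mm

11.7 mm


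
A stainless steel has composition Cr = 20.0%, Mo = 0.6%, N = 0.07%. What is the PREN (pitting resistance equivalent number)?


Apply the PREN formula: PREN = Cr + 3.3*Mo + 16*N
PREN = 20.0 + 3.3*0.6 + 16*0.07
PREN = 20.0 + 1.98 + 1.12 = 23.1

23.1


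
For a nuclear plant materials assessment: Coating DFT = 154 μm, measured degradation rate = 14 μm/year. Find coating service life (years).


Service life = thickness / degradation rate
Life = 154 / 14 = 11.0 years

11.0 years


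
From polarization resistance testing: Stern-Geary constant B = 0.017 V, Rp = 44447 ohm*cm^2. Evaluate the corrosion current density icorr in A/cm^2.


Apply the Stern-Geary relation: icorr = B / Rp
icorr = 0.017 / 44447 = 3.825×10^-7 A/cm^2

3.825×10^-7 A/cm^2


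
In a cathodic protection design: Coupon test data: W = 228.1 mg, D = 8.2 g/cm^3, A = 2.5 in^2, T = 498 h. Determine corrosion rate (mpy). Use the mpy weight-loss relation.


Apply the mpy weight-loss relation: CR = 534 * W / (D * A * T)
Numerator: 534 * 228.1 = 121805.4
Denominator: 8.2 * 2.5 * 498 = 10209.0
CR = 121805.4 / 10209.0 = 11.93118 mpy

11.93118 mpy


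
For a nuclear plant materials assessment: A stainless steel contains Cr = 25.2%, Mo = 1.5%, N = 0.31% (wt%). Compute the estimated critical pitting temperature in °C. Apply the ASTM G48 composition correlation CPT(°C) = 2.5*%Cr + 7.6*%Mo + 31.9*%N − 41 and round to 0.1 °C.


Apply the ASTM G48 empirical CPT estimate: CPT(°C) = 2.5*%Cr + 7.6*%Mo + 31.9*%N − 41
2.5*25.2 = 63; 7.6*1.5 = 11.4; 31.9*0.31 = 9.889
CPT = 63 + 11.4 + 9.889 − 41 = 43.289 °C
Rounded to 0.1 °C: CPT ≈ 43.3 °C

43.3 °C


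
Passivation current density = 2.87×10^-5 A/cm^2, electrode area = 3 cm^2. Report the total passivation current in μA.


I = i_pass * A, then convert A → μA (×10^6)
I = 2.87×10^-5 * 3 * 10^6 = 86.1 μA

86.1 μA


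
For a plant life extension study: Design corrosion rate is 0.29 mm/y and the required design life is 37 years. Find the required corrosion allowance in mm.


Corrosion allowance = CR × design life
CA = 0.29 * 37 = 10.73 mm

10.73 mm


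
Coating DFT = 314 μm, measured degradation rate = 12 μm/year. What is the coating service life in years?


Service life = thickness / degradation rate
Life = 314 / 12 = 26.2 years

26.2 years


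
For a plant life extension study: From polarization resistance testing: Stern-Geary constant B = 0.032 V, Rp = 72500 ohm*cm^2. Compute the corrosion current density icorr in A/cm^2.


Apply the Stern-Geary relation: icorr = B / Rp
icorr = 0.032 / 72500 = 4.414×10^-7 A/cm^2

4.414×10^-7 A/cm^2


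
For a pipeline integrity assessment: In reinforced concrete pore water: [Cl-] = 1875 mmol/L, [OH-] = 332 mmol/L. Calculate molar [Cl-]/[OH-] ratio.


Threshold parameter = [Cl-] / [OH-] (molar basis; both in mmol/L, so units cancel)
Ratio = 1875 / 332 = 5.65

5.65


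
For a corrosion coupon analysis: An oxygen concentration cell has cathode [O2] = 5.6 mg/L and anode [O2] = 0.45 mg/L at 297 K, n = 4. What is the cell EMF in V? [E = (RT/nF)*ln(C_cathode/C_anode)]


Apply the Nernst concentration-cell relation: E = (RT/nF)*ln(C_cathode/C_anode)
RT/nF = 8.314*297/(4*96485) = 0.00639804 V
ln(5.6/0.45) = 2.52127
E = 0.00639804 * 2.52127 = 0.01613 V

0.01613 V


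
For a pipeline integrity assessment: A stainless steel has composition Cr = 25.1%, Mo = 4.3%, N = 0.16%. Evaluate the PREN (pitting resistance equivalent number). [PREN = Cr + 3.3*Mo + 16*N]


Apply the PREN formula: PREN = Cr + 3.3*Mo + 16*N
PREN = 25.1 + 3.3*4.3 + 16*0.16
PREN = 25.1 + 14.19 + 2.56 = 41.85

41.85


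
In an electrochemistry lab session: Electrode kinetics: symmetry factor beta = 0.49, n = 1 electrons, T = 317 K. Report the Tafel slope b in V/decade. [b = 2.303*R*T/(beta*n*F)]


Apply the Tafel slope relation: b = 2.303*R*T/(beta*n*F)
Numerator: 2.303 * 8.314 * 317 = 6069.64
Denominator: 0.49 * 1 * 96485 = 47277.65
b = 6069.64 / 47277.65 = 0.128 V/decade

0.128 V/decade


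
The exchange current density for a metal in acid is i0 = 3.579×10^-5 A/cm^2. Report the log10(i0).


i0 = 3.579×10^-5 A/cm^2
log10(i0) = -4.446

-4.446


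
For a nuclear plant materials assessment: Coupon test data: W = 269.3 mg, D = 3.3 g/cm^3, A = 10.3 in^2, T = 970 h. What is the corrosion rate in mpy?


Apply the mpy weight-loss relation: CR = 534 * W / (D * A * T)
Numerator: 534 * 269.3 = 143806.2
Denominator: 3.3 * 10.3 * 970 = 32970.3
CR = 143806.2 / 32970.3 = 4.3617 mpy

4.3617 mpy


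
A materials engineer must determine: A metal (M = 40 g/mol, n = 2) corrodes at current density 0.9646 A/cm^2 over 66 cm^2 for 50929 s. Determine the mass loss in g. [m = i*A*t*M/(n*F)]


Apply Faraday's law: m = i*A*t*M / (n*F)
Total charge passed Q = i*A*t = 0.9646*66*50929 = 3242323.4844 C
m = Q*M/(n*F) = 3242323.4844*40/(2*96485) = 672.08861 g

672.08861 g


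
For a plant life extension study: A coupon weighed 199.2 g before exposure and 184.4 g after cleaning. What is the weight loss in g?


Weight loss = initial − final
WL = 199.2 − 184.4 = 14.8 g

14.8 g


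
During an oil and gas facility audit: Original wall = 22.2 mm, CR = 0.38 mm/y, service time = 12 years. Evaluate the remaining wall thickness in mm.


Remaining wall = original − CR × time
t = 22.2 − 0.38*12 = 22.2 − 4.56 = 17.64 mm

17.64 mm


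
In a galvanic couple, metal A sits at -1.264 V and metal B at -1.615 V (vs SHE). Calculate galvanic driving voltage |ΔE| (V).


Driving voltage is the absolute potential difference.
|ΔE| = |-1.264 − (-1.615)| = 0.351 V

0.351 V


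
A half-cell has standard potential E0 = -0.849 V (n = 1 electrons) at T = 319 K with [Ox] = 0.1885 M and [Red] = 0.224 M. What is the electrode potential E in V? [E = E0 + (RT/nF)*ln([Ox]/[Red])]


Apply the Nernst equation: E = E0 + (RT/nF)*ln([Ox]/[Red])
Step 1: RT/nF = 8.314*319/(1*96485) = 0.02748786 V
Step 2: [Ox]/[Red] = 0.1885/0.224 = 0.841518
Step 3: ln(0.841518) = -0.172548
Step 4: correction = 0.02748786 * -0.172548 = -0.0047 V
E = -0.849 + -0.0047 = -0.8537 V

-0.8537 V


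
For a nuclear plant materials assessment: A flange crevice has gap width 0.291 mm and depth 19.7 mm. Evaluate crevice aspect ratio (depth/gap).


Aspect ratio = depth / gap
Ratio = 19.7 / 0.291 = 67.7

67.7


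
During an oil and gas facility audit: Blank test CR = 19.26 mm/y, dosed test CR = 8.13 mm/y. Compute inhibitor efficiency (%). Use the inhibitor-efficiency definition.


Apply the inhibitor-efficiency definition: IE = (CR_blank − CR_inh)/CR_blank × 100
IE = (19.26 − 8.13) / 19.26 × 100
IE = 11.13 / 19.26 × 100 = 57.8 %

57.8 %


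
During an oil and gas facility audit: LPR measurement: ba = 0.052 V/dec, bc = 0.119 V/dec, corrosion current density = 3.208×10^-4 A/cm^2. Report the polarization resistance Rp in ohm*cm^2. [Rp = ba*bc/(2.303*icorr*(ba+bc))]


Apply the Stern-Geary equation: Rp = ba*bc / (2.303*icorr*(ba+bc))
ba*bc = 0.052*0.119 = 0.006188
ba+bc = 0.171; 2.303*icorr*(ba+bc) = 2.303*3.208×10^-4*0.171 = 1.2633521×10^-4
Rp = 0.006188 / 1.2633521×10^-4 = 49.0 ohm*cm^2

49.0 ohm*cm^2


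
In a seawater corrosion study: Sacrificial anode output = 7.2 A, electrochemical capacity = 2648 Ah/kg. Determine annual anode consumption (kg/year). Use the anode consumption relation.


Annual consumption = current * hours per year / capacity
Rate = 7.2 * 8760 / 2648 = 23.8 kg/year

23.8 kg/year


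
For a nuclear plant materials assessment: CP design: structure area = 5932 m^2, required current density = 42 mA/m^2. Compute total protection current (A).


I = area * current density, then convert mA → A (÷1000)
I = 5932 * 42 / 1000 = 249.14 A

249.14 A


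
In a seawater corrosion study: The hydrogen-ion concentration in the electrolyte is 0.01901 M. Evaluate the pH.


pH = −log10[H+]
pH = −log10(0.01901) = 1.72

1.72


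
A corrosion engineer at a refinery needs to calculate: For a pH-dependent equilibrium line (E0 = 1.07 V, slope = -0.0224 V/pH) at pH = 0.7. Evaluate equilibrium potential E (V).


Apply the Pourbaix line equation: E = E0 + slope*pH
E = 1.07 + (-0.0224)*0.7 = 1.07 + (-0.01568) = 1.05432 V
Rounded to 4 decimal places: E = 1.0543 V

1.0543 V


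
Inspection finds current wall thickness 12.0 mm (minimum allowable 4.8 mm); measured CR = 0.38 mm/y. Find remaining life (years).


Apply the remaining-life relation: RL = (t_current − t_min) / CR
RL = (12.0 − 4.8) / 0.38 = 7.2 / 0.38 = 18.9 years

18.9 years


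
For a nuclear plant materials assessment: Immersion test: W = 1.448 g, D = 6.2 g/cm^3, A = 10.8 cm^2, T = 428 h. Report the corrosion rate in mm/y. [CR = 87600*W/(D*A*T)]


Apply the mm/y weight-loss relation: CR = 87600 * W / (D * A * T)
Numerator: 87600 * 1.448 = 126844.8
Denominator: 6.2 * 10.8 * 428 = 28658.88
CR = 126844.8 / 28658.88 = 4.42602 mm/y

4.42602 mm/y


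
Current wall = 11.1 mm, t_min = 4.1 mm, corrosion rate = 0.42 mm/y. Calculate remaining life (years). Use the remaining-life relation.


Apply the remaining-life relation: RL = (t_current − t_min) / CR
RL = (11.1 − 4.1) / 0.42 = 7.0 / 0.42 = 16.7 years

16.7 years


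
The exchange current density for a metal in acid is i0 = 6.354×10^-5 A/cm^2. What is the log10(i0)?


i0 = 6.354×10^-5 A/cm^2
log10(i0) = -4.197

-4.197


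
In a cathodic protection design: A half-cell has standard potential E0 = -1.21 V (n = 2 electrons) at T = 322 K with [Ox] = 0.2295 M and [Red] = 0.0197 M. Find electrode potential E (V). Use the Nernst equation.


Apply the Nernst equation: E = E0 + (RT/nF)*ln([Ox]/[Red])
Step 1: RT/nF = 8.314*322/(2*96485) = 0.01387318 V
Step 2: [Ox]/[Red] = 0.2295/0.0197 = 11.649746
Step 3: ln(11.649746) = 2.455284
Step 4: correction = 0.01387318 * 2.455284 = 0.0341 V
E = -1.21 + 0.0341 = -1.1759 V

-1.1759 V


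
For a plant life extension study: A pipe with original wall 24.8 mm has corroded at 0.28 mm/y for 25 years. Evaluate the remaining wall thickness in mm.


Remaining wall = original − CR × time
t = 24.8 − 0.28*25 = 24.8 − 7.0 = 17.8 mm

17.8 mm


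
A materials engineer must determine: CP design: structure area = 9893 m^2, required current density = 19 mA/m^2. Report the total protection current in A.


I = area * current density, then convert mA → A (÷1000)
I = 9893 * 19 / 1000 = 187.97 A

187.97 A


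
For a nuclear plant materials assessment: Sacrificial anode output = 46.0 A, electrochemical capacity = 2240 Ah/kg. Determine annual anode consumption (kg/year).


Annual consumption = current * hours per year / capacity
Rate = 46.0 * 8760 / 2240 = 179.9 kg/year

179.9 kg/year


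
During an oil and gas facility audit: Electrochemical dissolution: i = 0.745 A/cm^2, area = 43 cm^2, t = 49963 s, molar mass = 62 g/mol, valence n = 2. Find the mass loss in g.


Apply Faraday's law: m = i*A*t*M / (n*F)
Total charge passed Q = i*A*t = 0.745*43*49963 = 1600564.705 C
m = Q*M/(n*F) = 1600564.705*62/(2*96485) = 514.25098 g

514.25098 g


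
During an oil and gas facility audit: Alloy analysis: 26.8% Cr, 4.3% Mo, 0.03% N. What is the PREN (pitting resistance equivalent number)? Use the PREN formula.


Apply the PREN formula: PREN = Cr + 3.3*Mo + 16*N
PREN = 26.8 + 3.3*4.3 + 16*0.03
PREN = 26.8 + 14.19 + 0.48 = 41.47

41.47


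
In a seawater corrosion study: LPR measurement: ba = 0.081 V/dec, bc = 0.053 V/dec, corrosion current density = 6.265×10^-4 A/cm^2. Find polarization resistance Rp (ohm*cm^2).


Apply the Stern-Geary equation: Rp = ba*bc / (2.303*icorr*(ba+bc))
ba*bc = 0.081*0.053 = 0.004293
ba+bc = 0.134; 2.303*icorr*(ba+bc) = 2.303*6.265×10^-4*0.134 = 1.9333915×10^-4
Rp = 0.004293 / 1.9333915×10^-4 = 22.2 ohm*cm^2

22.2 ohm*cm^2


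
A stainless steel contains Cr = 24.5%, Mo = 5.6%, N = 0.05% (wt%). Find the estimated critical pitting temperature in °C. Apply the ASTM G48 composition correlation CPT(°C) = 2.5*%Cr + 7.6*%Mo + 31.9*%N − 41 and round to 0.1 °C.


Apply the ASTM G48 empirical CPT estimate: CPT(°C) = 2.5*%Cr + 7.6*%Mo + 31.9*%N − 41
2.5*24.5 = 61.25; 7.6*5.6 = 42.56; 31.9*0.05 = 1.595
CPT = 61.25 + 42.56 + 1.595 − 41 = 64.405 °C
Rounded to 0.1 °C: CPT ≈ 64.4 °C

64.4 °C


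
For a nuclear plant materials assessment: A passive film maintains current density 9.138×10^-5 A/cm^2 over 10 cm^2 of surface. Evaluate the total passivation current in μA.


I = i_pass * A, then convert A → μA (×10^6)
I = 9.138×10^-5 * 10 * 10^6 = 913.8 μA

913.8 μA


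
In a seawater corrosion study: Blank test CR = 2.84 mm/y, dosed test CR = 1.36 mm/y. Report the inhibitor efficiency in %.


Apply the inhibitor-efficiency definition: IE = (CR_blank − CR_inh)/CR_blank × 100
IE = (2.84 − 1.36) / 2.84 × 100
IE = 1.48 / 2.84 × 100 = 52.1 %

52.1 %


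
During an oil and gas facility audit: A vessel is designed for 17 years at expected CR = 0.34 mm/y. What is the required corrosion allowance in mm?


Corrosion allowance = CR × design life
CA = 0.34 * 17 = 5.78 mm

5.78 mm


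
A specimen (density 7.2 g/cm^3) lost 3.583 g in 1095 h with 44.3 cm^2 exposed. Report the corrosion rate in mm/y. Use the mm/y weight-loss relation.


Apply the mm/y weight-loss relation: CR = 87600 * W / (D * A * T)
Numerator: 87600 * 3.583 = 313870.8
Denominator: 7.2 * 44.3 * 1095 = 349261.2
CR = 313870.8 / 349261.2 = 0.898671 mm/y

0.898671 mm/y


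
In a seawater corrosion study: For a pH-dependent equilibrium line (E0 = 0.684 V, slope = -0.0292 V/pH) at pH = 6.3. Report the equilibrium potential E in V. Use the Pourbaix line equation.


Apply the Pourbaix line equation: E = E0 + slope*pH
E = 0.684 + (-0.0292)*6.3 = 0.684 + (-0.18396) = 0.50004 V
Rounded to 4 decimal places: E = 0.5000 V

0.5000 V


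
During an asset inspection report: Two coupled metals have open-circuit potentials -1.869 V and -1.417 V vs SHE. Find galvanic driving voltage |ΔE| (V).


Driving voltage is the absolute potential difference.
|ΔE| = |-1.869 − (-1.417)| = 0.452 V

0.452 V


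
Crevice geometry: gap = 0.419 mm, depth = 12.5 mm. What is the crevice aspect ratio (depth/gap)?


Aspect ratio = depth / gap
Ratio = 12.5 / 0.419 = 29.8

29.8


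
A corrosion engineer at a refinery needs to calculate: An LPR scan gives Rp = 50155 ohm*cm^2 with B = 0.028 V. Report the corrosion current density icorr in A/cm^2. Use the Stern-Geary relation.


Apply the Stern-Geary relation: icorr = B / Rp
icorr = 0.028 / 50155 = 5.583×10^-7 A/cm^2

5.583×10^-7 A/cm^2


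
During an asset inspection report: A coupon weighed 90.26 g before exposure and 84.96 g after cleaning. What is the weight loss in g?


Weight loss = initial − final
WL = 90.26 − 84.96 = 5.3 g

5.3 g


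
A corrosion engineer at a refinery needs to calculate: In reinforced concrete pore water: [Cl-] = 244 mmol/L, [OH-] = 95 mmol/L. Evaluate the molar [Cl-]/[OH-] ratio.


Threshold parameter = [Cl-] / [OH-] (molar basis; both in mmol/L, so units cancel)
Ratio = 244 / 95 = 2.57

2.57


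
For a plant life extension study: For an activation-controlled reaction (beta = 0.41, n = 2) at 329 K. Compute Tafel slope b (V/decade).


Apply the Tafel slope relation: b = 2.303*R*T/(beta*n*F)
Numerator: 2.303 * 8.314 * 329 = 6299.41
Denominator: 0.41 * 2 * 96485 = 79117.7
b = 6299.41 / 79117.7 = 0.08 V/decade

0.08 V/decade


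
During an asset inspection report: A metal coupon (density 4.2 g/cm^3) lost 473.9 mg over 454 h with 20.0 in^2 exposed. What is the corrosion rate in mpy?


Apply the mpy weight-loss relation: CR = 534 * W / (D * A * T)
Numerator: 534 * 473.9 = 253062.6
Denominator: 4.2 * 20.0 * 454 = 38136.0
CR = 253062.6 / 38136.0 = 6.63579 mpy

6.63579 mpy


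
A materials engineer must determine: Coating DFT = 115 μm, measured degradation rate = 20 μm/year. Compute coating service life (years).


Service life = thickness / degradation rate
Life = 115 / 20 = 5.8 years

5.8 years


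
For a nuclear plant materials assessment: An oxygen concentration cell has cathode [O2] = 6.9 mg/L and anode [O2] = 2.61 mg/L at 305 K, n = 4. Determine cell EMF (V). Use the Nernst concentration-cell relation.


Apply the Nernst concentration-cell relation: E = (RT/nF)*ln(C_cathode/C_anode)
RT/nF = 8.314*305/(4*96485) = 0.00657037 V
ln(6.9/2.61) = 0.97217
E = 0.00657037 * 0.97217 = 0.00639 V

0.00639 V


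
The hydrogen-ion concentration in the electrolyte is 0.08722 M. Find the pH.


pH = −log10[H+]
pH = −log10(0.08722) = 1.06

1.06


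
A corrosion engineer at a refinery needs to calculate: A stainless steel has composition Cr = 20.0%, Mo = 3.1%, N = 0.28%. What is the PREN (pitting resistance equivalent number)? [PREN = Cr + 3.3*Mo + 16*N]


Apply the PREN formula: PREN = Cr + 3.3*Mo + 16*N
PREN = 20.0 + 3.3*3.1 + 16*0.28
PREN = 20.0 + 10.23 + 4.48 = 34.71

34.71


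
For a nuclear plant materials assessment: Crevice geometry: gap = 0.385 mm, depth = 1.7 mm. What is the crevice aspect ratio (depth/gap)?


Aspect ratio = depth / gap
Ratio = 1.7 / 0.385 = 4.4

4.4


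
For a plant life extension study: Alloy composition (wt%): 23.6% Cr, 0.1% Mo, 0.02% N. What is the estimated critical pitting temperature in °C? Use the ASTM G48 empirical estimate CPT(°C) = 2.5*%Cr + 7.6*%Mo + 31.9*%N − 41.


Apply the ASTM G48 empirical CPT estimate: CPT(°C) = 2.5*%Cr + 7.6*%Mo + 31.9*%N − 41
2.5*23.6 = 59; 7.6*0.1 = 0.76; 31.9*0.02 = 0.638
CPT = 59 + 0.76 + 0.638 − 41 = 19.398 °C
Rounded to 0.1 °C: CPT ≈ 19.4 °C

19.4 °C


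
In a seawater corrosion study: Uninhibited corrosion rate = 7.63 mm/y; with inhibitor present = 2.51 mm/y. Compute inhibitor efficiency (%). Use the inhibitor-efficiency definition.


Apply the inhibitor-efficiency definition: IE = (CR_blank − CR_inh)/CR_blank × 100
IE = (7.63 − 2.51) / 7.63 × 100
IE = 5.12 / 7.63 × 100 = 67.1 %

67.1 %


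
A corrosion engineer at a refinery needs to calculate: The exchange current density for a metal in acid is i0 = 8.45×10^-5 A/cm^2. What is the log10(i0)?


i0 = 8.45×10^-5 A/cm^2
log10(i0) = -4.073

-4.073


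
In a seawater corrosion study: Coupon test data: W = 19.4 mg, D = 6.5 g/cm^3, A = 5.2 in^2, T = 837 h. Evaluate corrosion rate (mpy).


Apply the mpy weight-loss relation: CR = 534 * W / (D * A * T)
Numerator: 534 * 19.4 = 10359.6
Denominator: 6.5 * 5.2 * 837 = 28290.6
CR = 10359.6 / 28290.6 = 0.366 mpy

0.366 mpy


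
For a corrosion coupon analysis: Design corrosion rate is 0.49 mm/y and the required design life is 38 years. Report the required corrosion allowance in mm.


Corrosion allowance = CR × design life
CA = 0.49 * 38 = 18.62 mm

18.62 mm


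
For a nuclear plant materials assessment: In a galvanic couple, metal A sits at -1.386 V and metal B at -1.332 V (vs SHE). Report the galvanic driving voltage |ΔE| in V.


Driving voltage is the absolute potential difference.
|ΔE| = |-1.386 − (-1.332)| = 0.054 V

0.054 V


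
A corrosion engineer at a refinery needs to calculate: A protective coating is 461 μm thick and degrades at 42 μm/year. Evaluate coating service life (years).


Service life = thickness / degradation rate
Life = 461 / 42 = 11.0 years

11.0 years


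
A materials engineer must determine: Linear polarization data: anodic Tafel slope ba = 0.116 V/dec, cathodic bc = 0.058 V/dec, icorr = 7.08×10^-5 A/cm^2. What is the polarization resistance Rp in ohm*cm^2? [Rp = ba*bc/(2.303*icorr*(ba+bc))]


Apply the Stern-Geary equation: Rp = ba*bc / (2.303*icorr*(ba+bc))
ba*bc = 0.116*0.058 = 0.006728
ba+bc = 0.174; 2.303*icorr*(ba+bc) = 2.303*7.08×10^-5*0.174 = 2.8371118×10^-5
Rp = 0.006728 / 2.8371118×10^-5 = 237.1 ohm*cm^2

237.1 ohm*cm^2


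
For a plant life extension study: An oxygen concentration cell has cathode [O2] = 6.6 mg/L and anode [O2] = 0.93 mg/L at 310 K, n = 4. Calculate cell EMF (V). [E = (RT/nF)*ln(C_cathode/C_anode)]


Apply the Nernst concentration-cell relation: E = (RT/nF)*ln(C_cathode/C_anode)
RT/nF = 8.314*310/(4*96485) = 0.00667808 V
ln(6.6/0.93) = 1.95964
E = 0.00667808 * 1.95964 = 0.01309 V

0.01309 V


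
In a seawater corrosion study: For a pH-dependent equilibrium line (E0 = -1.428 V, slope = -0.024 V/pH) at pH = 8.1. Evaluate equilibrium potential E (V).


Apply the Pourbaix line equation: E = E0 + slope*pH
E = -1.428 + (-0.024)*8.1 = -1.428 + (-0.1944) = -1.6224 V
Rounded to 3 decimal places: E = -1.622 V

-1.622 V


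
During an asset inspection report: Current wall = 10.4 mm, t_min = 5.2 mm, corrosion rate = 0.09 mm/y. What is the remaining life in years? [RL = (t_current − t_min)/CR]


Apply the remaining-life relation: RL = (t_current − t_min) / CR
RL = (10.4 − 5.2) / 0.09 = 5.2 / 0.09 = 57.8 years

57.8 years


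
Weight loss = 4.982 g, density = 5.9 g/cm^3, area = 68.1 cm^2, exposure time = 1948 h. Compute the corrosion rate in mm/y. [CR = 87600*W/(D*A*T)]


Apply the mm/y weight-loss relation: CR = 87600 * W / (D * A * T)
Numerator: 87600 * 4.982 = 436423.2
Denominator: 5.9 * 68.1 * 1948 = 782686.92
CR = 436423.2 / 782686.92 = 0.5576 mm/y

0.5576 mm/y


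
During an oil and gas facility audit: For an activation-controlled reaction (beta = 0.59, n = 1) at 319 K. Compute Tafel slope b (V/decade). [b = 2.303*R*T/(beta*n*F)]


Apply the Tafel slope relation: b = 2.303*R*T/(beta*n*F)
Numerator: 2.303 * 8.314 * 319 = 6107.94
Denominator: 0.59 * 1 * 96485 = 56926.15
b = 6107.94 / 56926.15 = 0.1073 V/decade

0.1073 V/decade


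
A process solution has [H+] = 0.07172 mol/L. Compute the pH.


pH = −log10[H+]
pH = −log10(0.07172) = 1.14

1.14


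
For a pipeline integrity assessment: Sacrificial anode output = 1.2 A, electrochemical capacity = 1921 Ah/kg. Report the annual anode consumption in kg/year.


Annual consumption = current * hours per year / capacity
Rate = 1.2 * 8760 / 1921 = 5.5 kg/year

5.5 kg/year


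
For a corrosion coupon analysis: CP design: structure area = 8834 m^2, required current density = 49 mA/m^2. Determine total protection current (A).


I = area * current density, then convert mA → A (÷1000)
I = 8834 * 49 / 1000 = 432.87 A

432.87 A


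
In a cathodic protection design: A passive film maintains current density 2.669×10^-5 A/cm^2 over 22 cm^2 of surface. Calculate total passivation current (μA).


I = i_pass * A, then convert A → μA (×10^6)
I = 2.669×10^-5 * 22 * 10^6 = 587.18 μA

587.18 μA


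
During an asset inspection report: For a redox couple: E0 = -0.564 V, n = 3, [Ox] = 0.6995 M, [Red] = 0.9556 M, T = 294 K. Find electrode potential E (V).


Apply the Nernst equation: E = E0 + (RT/nF)*ln([Ox]/[Red])
Step 1: RT/nF = 8.314*294/(3*96485) = 0.00844455 V
Step 2: [Ox]/[Red] = 0.6995/0.9556 = 0.732001
Step 3: ln(0.732001) = -0.311973
Step 4: correction = 0.00844455 * -0.311973 = -0.003 V
E = -0.564 + -0.003 = -0.567 V

-0.567 V


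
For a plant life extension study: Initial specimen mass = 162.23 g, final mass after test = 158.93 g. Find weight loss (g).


Weight loss = initial − final
WL = 162.23 − 158.93 = 3.3 g

3.3 g


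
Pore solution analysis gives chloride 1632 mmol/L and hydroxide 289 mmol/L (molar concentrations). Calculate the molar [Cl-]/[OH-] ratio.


Threshold parameter = [Cl-] / [OH-] (molar basis; both in mmol/L, so units cancel)
Ratio = 1632 / 289 = 5.65

5.65


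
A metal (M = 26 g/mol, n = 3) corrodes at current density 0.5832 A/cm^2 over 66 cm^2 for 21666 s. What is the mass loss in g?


Apply Faraday's law: m = i*A*t*M / (n*F)
Total charge passed Q = i*A*t = 0.5832*66*21666 = 833950.3392 C
m = Q*M/(n*F) = 833950.3392*26/(3*96485) = 74.909 g

74.909 g


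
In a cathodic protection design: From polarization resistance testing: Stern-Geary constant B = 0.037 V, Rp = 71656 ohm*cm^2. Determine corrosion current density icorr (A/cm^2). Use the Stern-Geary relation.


Apply the Stern-Geary relation: icorr = B / Rp
icorr = 0.037 / 71656 = 5.164×10^-7 A/cm^2

5.164×10^-7 A/cm^2


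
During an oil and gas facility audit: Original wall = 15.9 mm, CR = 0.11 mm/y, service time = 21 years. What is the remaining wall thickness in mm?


Remaining wall = original − CR × time
t = 15.9 − 0.11*21 = 15.9 − 2.31 = 13.59 mm

13.59 mm
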